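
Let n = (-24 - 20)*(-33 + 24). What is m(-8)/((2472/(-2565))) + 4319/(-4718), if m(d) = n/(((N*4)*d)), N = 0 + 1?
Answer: 26491733/2221504 ≈ 11.925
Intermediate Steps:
N = 1
n = 396 (n = -44*(-9) = 396)
m(d) = 99/d (m(d) = 396/(((1*4)*d)) = 396/((4*d)) = 396*(1/(4*d)) = 99/d)
m(-8)/((2472/(-2565))) + 4319/(-4718) = (99/(-8))/((2472/(-2565))) + 4319/(-4718) = (99*(-⅛))/((2472*(-1/2565))) + 4319*(-1/4718) = -99/(8*(-824/855)) - 617/674 = -99/8*(-855/824) - 617/674 = 84645/6592 - 617/674 = 26491733/2221504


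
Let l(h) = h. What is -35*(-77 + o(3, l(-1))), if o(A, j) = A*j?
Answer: 2800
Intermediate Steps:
-35*(-77 + o(3, l(-1))) = -35*(-77 + 3*(-1)) = -35*(-77 - 3) = -35*(-80) = 2800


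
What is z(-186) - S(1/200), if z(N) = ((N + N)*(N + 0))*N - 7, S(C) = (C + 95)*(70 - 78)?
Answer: -321723974/25 ≈ -1.2869e+7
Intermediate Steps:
S(C) = -760 - 8*C (S(C) = (95 + C)*(-8) = -760 - 8*C)
z(N) = -7 + 2*N³ (z(N) = ((2*N)*N)*N - 7 = (2*N²)*N - 7 = 2*N³ - 7 = -7 + 2*N³)
z(-186) - S(1/200) = (-7 + 2*(-186)³) - (-760 - 8/200) = (-7 + 2*(-6434856)) - (-760 - 8*1/200) = (-7 - 12869712) - (-760 - 1/25) = -12869719 - 1*(-19001/25) = -12869719 + 19001/25 = -321723974/25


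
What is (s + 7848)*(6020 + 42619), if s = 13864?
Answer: 1056049968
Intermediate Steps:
(s + 7848)*(6020 + 42619) = (13864 + 7848)*(6020 + 42619) = 21712*48639 = 1056049968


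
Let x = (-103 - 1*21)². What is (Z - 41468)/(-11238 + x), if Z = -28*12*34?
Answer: -26446/2069 ≈ -12.782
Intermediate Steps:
Z = -11424 (Z = -336*34 = -11424)
x = 15376 (x = (-103 - 21)² = (-124)² = 15376)
(Z - 41468)/(-11238 + x) = (-11424 - 41468)/(-11238 + 15376) = -52892/4138 = -52892*1/4138 = -26446/2069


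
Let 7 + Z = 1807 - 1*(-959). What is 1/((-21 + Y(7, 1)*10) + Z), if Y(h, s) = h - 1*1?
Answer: 1/2798 ≈ 0.00035740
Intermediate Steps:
Y(h, s) = -1 + h (Y(h, s) = h - 1 = -1 + h)
Z = 2759 (Z = -7 + (1807 - 1*(-959)) = -7 + (1807 + 959) = -7 + 2766 = 2759)
1/((-21 + Y(7, 1)*10) + Z) = 1/((-21 + (-1 + 7)*10) + 2759) = 1/((-21 + 6*10) + 2759) = 1/((-21 + 60) + 2759) = 1/(39 + 2759) = 1/2798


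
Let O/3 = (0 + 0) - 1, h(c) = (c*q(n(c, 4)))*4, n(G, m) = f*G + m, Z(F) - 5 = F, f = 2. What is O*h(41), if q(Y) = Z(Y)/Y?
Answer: -22386/43 ≈ -520.60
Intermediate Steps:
Z(F) = 5 + F
n(G, m) = m + 2*G (n(G, m) = 2*G + m = m + 2*G)
q(Y) = (5 + Y)/Y
h(c) = 4*c*(9 + 2*c)/(4 + 2*c) (h(c) = (c*((5 + (4 + 2*c))/(4 + 2*c)))*4 = (c*((9 + 2*c)/(4 + 2*c)))*4 = (c*(9 + 2*c)/(4 + 2*c))*4 = 4*c*(9 + 2*c)/(4 + 2*c))
O = -3 (O = 3*((0 + 0) - 1) = 3*(0 - 1) = 3*(-1) = -3)
O*h(41) = -6*41*(9 + 2*41)/(2 + 41) = -6*41*(9 + 82)/43 = -6*41*91/43 = -3*7462/43 = -22386/43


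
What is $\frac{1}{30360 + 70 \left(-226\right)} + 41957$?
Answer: $\frac{610054781}{14540} \approx 41957.0$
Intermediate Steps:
$\frac{1}{30360 + 70 \left(-226\right)} + 41957 = \frac{1}{30360 - 15820} + 41957 = \frac{1}{14540} + 41957 = \frac{610054781}{14540}$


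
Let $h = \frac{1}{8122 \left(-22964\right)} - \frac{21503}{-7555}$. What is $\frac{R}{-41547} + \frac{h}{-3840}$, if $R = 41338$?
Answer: $- \frac{6783208118120959271}{6812428332771686400} \approx -0.99571$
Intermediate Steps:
$h = \frac{4010602105269}{1409110308440}$ ($h = \frac{1}{8122} \left(- \frac{1}{22964}\right) - - \frac{21503}{7555} = - \frac{1}{186513608} + \frac{21503}{7555} = \frac{4010602105269}{1409110308440} \approx 2.8462$)
$\frac{R}{-41547} + \frac{h}{-3840} = \frac{41338}{-41547} + \frac{4010602105269}{1409110308440 \left(-3840\right)} = 41338 \left(- \frac{1}{41547}\right) + \frac{4010602105269}{1409110308440} \left(- \frac{1}{3840}\right) = - \frac{3758}{3777} - \frac{1336867368423}{1803661194803200} = - \frac{6783208118120959271}{6812428332771686400}$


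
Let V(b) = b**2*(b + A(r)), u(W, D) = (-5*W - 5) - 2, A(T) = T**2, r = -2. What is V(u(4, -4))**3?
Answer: -4713745089663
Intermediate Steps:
u(W, D) = -7 - 5*W (u(W, D) = (-5 - 5*W) - 2 = -7 - 5*W)
V(b) = b**2*(4 + b) (V(b) = b**2*(b + (-2)**2) = b**2*(b + 4) = b**2*(4 + b))
V(u(4, -4))**3 = ((-7 - 5*4)**2*(4 + (-7 - 5*4)))**3 = ((-7 - 20)**2*(4 + (-7 - 20)))**3 = ((-27)**2*(4 - 27))**3 = (729*(-23))**3 = (-16767)**3 = -4713745089663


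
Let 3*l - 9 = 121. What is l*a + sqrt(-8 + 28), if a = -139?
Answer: -18070/3 + 2*sqrt(5) ≈ -6018.9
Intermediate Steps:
l = 130/3 (l = 3 + (1/3)*121 = 3 + 121/3 = 130/3 ≈ 43.333)
l*a + sqrt(-8 + 28) = (130/3)*(-139) + sqrt(-8 + 28) = -18070/3 + sqrt(20) = -18070/3 + 2*sqrt(5)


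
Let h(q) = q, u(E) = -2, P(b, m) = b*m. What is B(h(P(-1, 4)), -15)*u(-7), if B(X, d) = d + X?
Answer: 38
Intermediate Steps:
B(X, d) = X + d
B(h(P(-1, 4)), -15)*u(-7) = (-1*4 - 15)*(-2) = (-4 - 15)*(-2) = -19*(-2) = 38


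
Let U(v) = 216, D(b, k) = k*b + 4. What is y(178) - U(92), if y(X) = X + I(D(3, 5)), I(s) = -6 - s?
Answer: -63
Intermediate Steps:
D(b, k) = 4 + b*k (D(b, k) = b*k + 4 = 4 + b*k)
y(X) = -25 + X (y(X) = X + (-6 - (4 + 3*5)) = X + (-6 - (4 + 15)) = X + (-6 - 1*19) = X + (-6 - 19) = X - 25 = -25 + X)
y(178) - U(92) = (-25 + 178) - 1*216 = 153 - 216 = -63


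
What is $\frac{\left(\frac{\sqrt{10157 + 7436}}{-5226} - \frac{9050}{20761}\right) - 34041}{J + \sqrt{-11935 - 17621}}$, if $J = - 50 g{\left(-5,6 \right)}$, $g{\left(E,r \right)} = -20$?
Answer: $- \frac{176683562750}{5343653029} - \frac{125 \sqrt{17593}}{672557457} + \frac{i \sqrt{14443853}}{896743276} + \frac{2120202753 i \sqrt{821}}{10687306058} \approx -33.064 + 5.6844 i$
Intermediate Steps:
$J = 1000$ ($J = \left(-50\right) \left(-20\right) = 1000$)
$\frac{\left(\frac{\sqrt{10157 + 7436}}{-5226} - \frac{9050}{20761}\right) - 34041}{J + \sqrt{-11935 - 17621}} = \frac{\left(\frac{\sqrt{10157 + 7436}}{-5226} - \frac{9050}{20761}\right) - 34041}{1000 + \sqrt{-11935 - 17621}} = \frac{\left(\sqrt{17593} \left(- \frac{1}{5226}\right) - \frac{9050}{20761}\right) - 34041}{1000 + \sqrt{-29556}} = \frac{\left(- \frac{\sqrt{17593}}{5226} - \frac{9050}{20761}\right) - 34041}{1000 + 6 i \sqrt{821}} = \frac{\left(- \frac{9050}{20761} - \frac{\sqrt{17593}}{5226}\right) - 34041}{1000 + 6 i \sqrt{821}} = \frac{- \frac{706734251}{20761} - \frac{\sqrt{17593}}{5226}}{1000 + 6 i \sqrt{821}}$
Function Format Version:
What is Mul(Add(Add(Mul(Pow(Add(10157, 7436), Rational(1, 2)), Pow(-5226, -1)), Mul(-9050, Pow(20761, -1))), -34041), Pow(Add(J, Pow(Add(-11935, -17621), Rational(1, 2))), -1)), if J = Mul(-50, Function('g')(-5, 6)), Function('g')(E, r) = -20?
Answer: Add(Rational(-176683562750, 5343653029), Mul(Rational(-125, 672557457), Pow(17593, Rational(1, 2))), Mul(Rational(1, 896743276), I, Pow(14443853, Rational(1, 2))), Mul(Rational(2120202753, 10687306058), I, Pow(821, Rational(1, 2)))) ≈ Add(-33.064, Mul(5.6844, I))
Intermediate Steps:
J = 1000 (J = Mul(-50, -20) = 1000)
Mul(Add(Add(Mul(Pow(Add(10157, 7436), Rational(1, 2)), Pow(-5226, -1)), Mul(-9050, Pow(20761, -1))), -34041), Pow(Add(J, Pow(Add(-11935, -17621), Rational(1, 2))), -1)) = Mul(Add(Add(Mul(Pow(Add(10157, 7436), Rational(1, 2)), Pow(-5226, -1)), Mul(-9050, Pow(20761, -1))), -34041), Pow(Add(1000, Pow(Add(-11935, -17621), Rational(1, 2))), -1)) = Mul(Add(Add(Mul(Pow(17593, Rational(1, 2)), Rational(-1, 5226)), Mul(-9050, Rational(1, 20761))), -34041), Pow(Add(1000, Pow(-29556, Rational(1, 2))), -1)) = Mul(Add(Add(Mul(Rational(-1, 5226), Pow(17593, Rational(1, 2))), Rational(-9050, 20761)), -34041), Pow(Add(1000, Mul(6, I, Pow(821, Rational(1, 2)))), -1)) = Mul(Add(Add(Rational(-9050, 20761), Mul(Rational(-1, 5226), Pow(17593, Rational(1, 2)))), -34041), Pow(Add(1000, Mul(6, I, Pow(821, Rational(1, 2)))), -1)) = Mul(Add(Rational(-706734251, 20761), Mul(Rational(-1, 5226), Pow(17593, Rational(1, 2)))), Pow(Add(1000, Mul(6, I, Pow(821, Rational(1, 2)))), -1)) = Mul(Pow(Add(1000, Mul(6, I, Pow(821, Rational(1, 2)))), -1), Add(Rational(-706734251, 20761), Mul(Rational(-1, 5226), Pow(17593, Rational(1, 2)))))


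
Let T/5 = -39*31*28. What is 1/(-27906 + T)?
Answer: -1/197166 ≈ -5.0719e-6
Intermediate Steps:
T = -169260 (T = 5*(-39*31*28) = 5*(-1209*28) = 5*(-33852) = -169260)
1/(-27906 + T) = 1/(-27906 - 169260) = 1/(-197166) = -1/197166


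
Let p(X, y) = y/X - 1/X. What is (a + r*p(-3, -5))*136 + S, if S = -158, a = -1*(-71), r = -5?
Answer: 8138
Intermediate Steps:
p(X, y) = -1/X + y/X
a = 71
(a + r*p(-3, -5))*136 + S = (71 - 5*(-1 - 5)/(-3))*136 - 158 = (71 - (-5)*(-6)/3)*136 - 158 = (71 - 5*2)*136 - 158 = (71 - 10)*136 - 158 = 61*136 - 158 = 8296 - 158 = 8138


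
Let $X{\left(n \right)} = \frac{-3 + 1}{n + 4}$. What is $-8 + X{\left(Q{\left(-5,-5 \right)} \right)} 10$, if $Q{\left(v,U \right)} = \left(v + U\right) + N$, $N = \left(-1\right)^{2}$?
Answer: $-4$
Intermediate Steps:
$N = 1$
$Q{\left(v,U \right)} = 1 + U + v$ ($Q{\left(v,U \right)} = \left(v + U\right) + 1 = \left(U + v\right) + 1 = 1 + U + v$)
$X{\left(n \right)} = - \frac{2}{4 + n}$
$-8 + X{\left(Q{\left(-5,-5 \right)} \right)} 10 = -8 + - \frac{2}{4 - 9} \cdot 10 = -8 + - \frac{2}{-5} \cdot 10 = -8 + \left(-2\right) \left(- \frac{1}{5}\right) 10 = -8 + \frac{2}{5} \cdot 10 = -8 + 4 = -4$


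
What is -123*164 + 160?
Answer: -20012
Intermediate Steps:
-123*164 + 160 = -20172 + 160 = -20012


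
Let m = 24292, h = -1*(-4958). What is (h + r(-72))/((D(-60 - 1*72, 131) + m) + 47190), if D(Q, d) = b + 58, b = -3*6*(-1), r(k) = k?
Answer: 2443/35779 ≈ 0.068280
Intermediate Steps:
h = 4958
b = 18 (b = -18*(-1) = 18)
D(Q, d) = 76 (D(Q, d) = 18 + 58 = 76)
(h + r(-72))/((D(-60 - 1*72, 131) + m) + 47190) = (4958 - 72)/((76 + 24292) + 47190) = 4886/(24368 + 47190) = 4886/71558 = 4886*(1/71558) = 2443/35779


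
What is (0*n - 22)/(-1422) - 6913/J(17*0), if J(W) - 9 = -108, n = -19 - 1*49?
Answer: 546248/7821 ≈ 69.844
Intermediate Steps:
n = -68 (n = -19 - 49 = -68)
J(W) = -99 (J(W) = 9 - 108 = -99)
(0*n - 22)/(-1422) - 6913/J(17*0) = (0*(-68) - 22)/(-1422) - 6913/(-99) = (0 - 22)*(-1/1422) - 6913*(-1/99) = -22*(-1/1422) + 6913/99 = 11/711 + 6913/99 = 546248/7821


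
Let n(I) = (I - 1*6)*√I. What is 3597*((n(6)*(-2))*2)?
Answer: 0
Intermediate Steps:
n(I) = √I*(-6 + I) (n(I) = (I - 6)*√I = (-6 + I)*√I = √I*(-6 + I))
3597*((n(6)*(-2))*2) = 3597*(((√6*(-6 + 6))*(-2))*2) = 3597*(((√6*0)*(-2))*2) = 3597*((0*(-2))*2) = 3597*(0*2) = 3597*0 = 0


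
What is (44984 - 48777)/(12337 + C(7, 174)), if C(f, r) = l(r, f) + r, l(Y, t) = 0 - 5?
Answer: -3793/12506 ≈ -0.30329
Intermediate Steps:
l(Y, t) = -5
C(f, r) = -5 + r
(44984 - 48777)/(12337 + C(7, 174)) = (44984 - 48777)/(12337 + (-5 + 174)) = -3793/(12337 + 169) = -3793/12506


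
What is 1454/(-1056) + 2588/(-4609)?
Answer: -428837/221232 ≈ -1.9384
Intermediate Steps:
1454/(-1056) + 2588/(-4609) = 1454*(-1/1056) + 2588*(-1/4609) = -727/528 - 2588/4609 = -428837/221232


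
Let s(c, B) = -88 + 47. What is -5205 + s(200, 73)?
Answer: -5246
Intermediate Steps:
s(c, B) = -41
-5205 + s(200, 73) = -5205 - 41 = -5246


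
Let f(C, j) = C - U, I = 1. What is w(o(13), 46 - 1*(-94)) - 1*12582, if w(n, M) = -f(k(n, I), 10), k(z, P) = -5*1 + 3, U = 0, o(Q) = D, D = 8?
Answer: -12580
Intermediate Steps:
o(Q) = 8
k(z, P) = -2 (k(z, P) = -5 + 3 = -2)
f(C, j) = C (f(C, j) = C - 1*0 = C + 0 = C)
w(n, M) = 2 (w(n, M) = -1*(-2) = 2)
w(o(13), 46 - 1*(-94)) - 1*12582 = 2 - 1*12582 = 2 - 12582 = -12580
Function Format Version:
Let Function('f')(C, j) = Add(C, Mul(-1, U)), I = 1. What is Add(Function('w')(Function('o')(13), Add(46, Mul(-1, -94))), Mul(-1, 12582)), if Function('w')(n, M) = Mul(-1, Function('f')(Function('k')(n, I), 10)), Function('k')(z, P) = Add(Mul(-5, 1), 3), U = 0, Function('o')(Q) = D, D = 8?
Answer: -12580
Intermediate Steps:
Function('o')(Q) = 8
Function('k')(z, P) = -2 (Function('k')(z, P) = Add(-5, 3) = -2)
Function('f')(C, j) = C (Function('f')(C, j) = Add(C, Mul(-1, 0)) = Add(C, 0) = C)
Function('w')(n, M) = 2 (Function('w')(n, M) = Mul(-1, -2) = 2)
Add(Function('w')(Function('o')(13), Add(46, Mul(-1, -94))), Mul(-1, 12582)) = Add(2, Mul(-1, 12582)) = Add(2, -12582) = -12580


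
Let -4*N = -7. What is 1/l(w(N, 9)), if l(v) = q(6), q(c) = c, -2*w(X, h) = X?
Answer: 1/6 ≈ 0.16667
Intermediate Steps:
N = 7/4 (N = -1/4*(-7) = 7/4 ≈ 1.7500)
w(X, h) = -X/2
l(v) = 6
1/l(w(N, 9)) = 1/6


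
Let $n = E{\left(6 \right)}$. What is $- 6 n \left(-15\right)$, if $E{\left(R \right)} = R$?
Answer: $540$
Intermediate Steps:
$n = 6$
$- 6 n \left(-15\right) = \left(-6\right) 6 \left(-15\right) = \left(-36\right) \left(-15\right) = 540$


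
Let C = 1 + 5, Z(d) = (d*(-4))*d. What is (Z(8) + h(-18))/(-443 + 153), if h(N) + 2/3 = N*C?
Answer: 547/435 ≈ 1.2575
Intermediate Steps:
Z(d) = -4*d² (Z(d) = (-4*d)*d = -4*d²)
C = 6
h(N) = -⅔ + 6*N (h(N) = -⅔ + N*6 = -⅔ + 6*N)
(Z(8) + h(-18))/(-443 + 153) = (-4*8² + (-⅔ + 6*(-18)))/(-443 + 153) = (-4*64 + (-⅔ - 108))/(-290) = (-256 - 326/3)*(-1/290) = -1094/3*(-1/290) = 547/435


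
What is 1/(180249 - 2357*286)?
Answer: -1/493853 ≈ -2.0249e-6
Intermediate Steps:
1/(180249 - 2357*286) = 1/(180249 - 674102) = 1/(-493853) = -1/493853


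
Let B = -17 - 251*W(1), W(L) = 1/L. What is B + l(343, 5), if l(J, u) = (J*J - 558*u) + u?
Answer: 114596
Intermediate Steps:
l(J, u) = J**2 - 557*u (l(J, u) = (J**2 - 558*u) + u = J**2 - 557*u)
B = -268 (B = -17 - 251/1 = -17 - 251*1 = -17 - 251 = -268)
B + l(343, 5) = -268 + (343**2 - 557*5) = -268 + (117649 - 2785) = -268 + 114864 = 114596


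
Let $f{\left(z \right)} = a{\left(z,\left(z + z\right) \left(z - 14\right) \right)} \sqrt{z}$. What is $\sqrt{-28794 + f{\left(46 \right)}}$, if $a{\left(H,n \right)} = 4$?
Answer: $\sqrt{-28794 + 4 \sqrt{46}} \approx 169.61 i$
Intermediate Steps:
$f{\left(z \right)} = 4 \sqrt{z}$
$\sqrt{-28794 + f{\left(46 \right)}} = \sqrt{-28794 + 4 \sqrt{46}}$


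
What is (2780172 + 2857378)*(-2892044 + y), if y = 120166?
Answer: -15626600818900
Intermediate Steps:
(2780172 + 2857378)*(-2892044 + y) = (2780172 + 2857378)*(-2892044 + 120166) = 5637550*(-2771878) = -15626600818900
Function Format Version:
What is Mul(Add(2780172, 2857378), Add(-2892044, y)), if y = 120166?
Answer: -15626600818900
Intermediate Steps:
Mul(Add(2780172, 2857378), Add(-2892044, y)) = Mul(Add(2780172, 2857378), Add(-2892044, 120166)) = Mul(5637550, -2771878) = -15626600818900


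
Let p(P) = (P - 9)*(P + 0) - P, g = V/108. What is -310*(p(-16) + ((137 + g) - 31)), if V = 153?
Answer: -973555/6 ≈ -1.6226e+5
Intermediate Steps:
g = 17/12 (g = 153/108 = 153*(1/108) = 17/12 ≈ 1.4167)
p(P) = -P + P*(-9 + P) (p(P) = (-9 + P)*P - P = P*(-9 + P) - P = -P + P*(-9 + P))
-310*(p(-16) + ((137 + g) - 31)) = -310*(-16*(-10 - 16) + ((137 + 17/12) - 31)) = -310*(-16*(-26) + (1661/12 - 31)) = -310*(416 + 1289/12) = -310*6281/12 = -973555/6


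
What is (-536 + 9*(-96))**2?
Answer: 1960000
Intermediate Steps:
(-536 + 9*(-96))**2 = (-536 - 864)**2 = (-1400)**2 = 1960000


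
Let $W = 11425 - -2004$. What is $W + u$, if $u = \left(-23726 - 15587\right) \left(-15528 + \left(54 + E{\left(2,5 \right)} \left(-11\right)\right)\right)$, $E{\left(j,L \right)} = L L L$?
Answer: $662398166$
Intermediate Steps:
$E{\left(j,L \right)} = L^{3}$ ($E{\left(j,L \right)} = L^{2} L = L^{3}$)
$W = 13429$ ($W = 11425 + 2004 = 13429$)
$u = 662384737$ ($u = \left(-23726 - 15587\right) \left(-15528 + \left(54 + 5^{3} \left(-11\right)\right)\right) = - 39313 \left(-15528 + \left(54 + 125 \left(-11\right)\right)\right) = - 39313 \left(-15528 + \left(54 - 1375\right)\right) = - 39313 \left(-15528 - 1321\right) = \left(-39313\right) \left(-16849\right) = 662384737$)
$W + u = 13429 + 662384737 = 662398166$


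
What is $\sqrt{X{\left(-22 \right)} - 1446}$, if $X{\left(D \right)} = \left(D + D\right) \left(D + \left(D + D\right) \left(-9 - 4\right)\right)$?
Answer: $i \sqrt{25646} \approx 160.14 i$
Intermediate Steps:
$X{\left(D \right)} = - 50 D^{2}$ ($X{\left(D \right)} = 2 D \left(D + 2 D \left(-13\right)\right) = 2 D \left(D - 26 D\right) = 2 D \left(- 25 D\right) = - 50 D^{2}$)
$\sqrt{X{\left(-22 \right)} - 1446} = \sqrt{- 50 \left(-22\right)^{2} - 1446} = \sqrt{\left(-50\right) 484 - 1446} = \sqrt{-24200 - 1446} = \sqrt{-25646} = i \sqrt{25646}$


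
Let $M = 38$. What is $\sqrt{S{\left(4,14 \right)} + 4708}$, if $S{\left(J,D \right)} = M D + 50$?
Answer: $23 \sqrt{10} \approx 72.732$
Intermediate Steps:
$S{\left(J,D \right)} = 50 + 38 D$ ($S{\left(J,D \right)} = 38 D + 50 = 50 + 38 D$)
$\sqrt{S{\left(4,14 \right)} + 4708} = \sqrt{\left(50 + 38 \cdot 14\right) + 4708} = \sqrt{\left(50 + 532\right) + 4708} = \sqrt{582 + 4708} = \sqrt{5290} = 23 \sqrt{10}$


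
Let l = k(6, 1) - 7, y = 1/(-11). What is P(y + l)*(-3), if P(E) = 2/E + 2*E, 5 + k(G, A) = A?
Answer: 45015/671 ≈ 67.086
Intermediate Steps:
k(G, A) = -5 + A
y = -1/11 ≈ -0.090909
l = -11 (l = (-5 + 1) - 7 = -4 - 7 = -11)
P(E) = 2*E + 2/E
P(y + l)*(-3) = (2*(-1/11 - 11) + 2/(-1/11 - 11))*(-3) = (2*(-122/11) + 2/(-122/11))*(-3) = (-244/11 + 2*(-11/122))*(-3) = (-244/11 - 11/61)*(-3) = -15005/671*(-3) = 45015/671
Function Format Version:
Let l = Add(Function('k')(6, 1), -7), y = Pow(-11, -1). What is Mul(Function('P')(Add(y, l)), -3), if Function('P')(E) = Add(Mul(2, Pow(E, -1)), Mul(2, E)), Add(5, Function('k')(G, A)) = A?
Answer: Rational(45015, 671) ≈ 67.086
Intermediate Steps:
Function('k')(G, A) = Add(-5, A)
y = Rational(-1, 11) ≈ -0.090909
l = -11 (l = Add(Add(-5, 1), -7) = Add(-4, -7) = -11)
Function('P')(E) = Add(Mul(2, E), Mul(2, Pow(E, -1)))
Mul(Function('P')(Add(y, l)), -3) = Mul(Add(Mul(2, Add(Rational(-1, 11), -11)), Mul(2, Pow(Add(Rational(-1, 11), -11), -1))), -3) = Mul(Add(Mul(2, Rational(-122, 11)), Mul(2, Pow(Rational(-122, 11), -1))), -3) = Mul(Add(Rational(-244, 11), Mul(2, Rational(-11, 122))), -3) = Mul(Add(Rational(-244, 11), Rational(-11, 61)), -3) = Mul(Rational(-15005, 671), -3) = Rational(45015, 671)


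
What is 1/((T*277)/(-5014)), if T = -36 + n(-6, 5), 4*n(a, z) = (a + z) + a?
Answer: 20056/41827 ≈ 0.47950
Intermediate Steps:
n(a, z) = a/2 + z/4 (n(a, z) = ((a + z) + a)/4 = (z + 2*a)/4 = a/2 + z/4)
T = -151/4 (T = -36 + ((1/2)*(-6) + (1/4)*5) = -36 + (-3 + 5/4) = -36 - 7/4 = -151/4 ≈ -37.750)
1/((T*277)/(-5014)) = 1/(-151/4*277/(-5014)) = 1/(-41827/4*(-1/5014)) = 1/(41827/20056) = 20056/41827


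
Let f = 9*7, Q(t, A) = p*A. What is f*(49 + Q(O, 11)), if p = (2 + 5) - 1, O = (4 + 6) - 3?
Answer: 7245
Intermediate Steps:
O = 7 (O = 10 - 3 = 7)
p = 6 (p = 7 - 1 = 6)
Q(t, A) = 6*A
f = 63
f*(49 + Q(O, 11)) = 63*(49 + 6*11) = 63*(49 + 66) = 63*115 = 7245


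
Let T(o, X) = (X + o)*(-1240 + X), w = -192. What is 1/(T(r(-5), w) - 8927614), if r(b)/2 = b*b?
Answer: -1/8724270 ≈ -1.1462e-7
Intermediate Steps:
r(b) = 2*b² (r(b) = 2*(b*b) = 2*b²)
T(o, X) = (-1240 + X)*(X + o)
1/(T(r(-5), w) - 8927614) = 1/(((-192)² - 1240*(-192) - 2480*(-5)² - 384*(-5)²) - 8927614) = 1/((36864 + 238080 - 2480*25 - 384*25) - 8927614) = 1/((36864 + 238080 - 1240*50 - 192*50) - 8927614) = 1/((36864 + 238080 - 62000 - 9600) - 8927614) = 1/(203344 - 8927614) = 1/(-8724270) = -1/8724270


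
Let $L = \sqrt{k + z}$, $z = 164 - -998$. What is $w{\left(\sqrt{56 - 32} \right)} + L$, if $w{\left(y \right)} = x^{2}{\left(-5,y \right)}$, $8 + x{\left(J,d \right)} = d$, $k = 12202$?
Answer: $88 - 32 \sqrt{6} + 2 \sqrt{3341} \approx 125.22$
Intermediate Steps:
$z = 1162$ ($z = 164 + 998 = 1162$)
$x{\left(J,d \right)} = -8 + d$
$w{\left(y \right)} = \left(-8 + y\right)^{2}$
$L = 2 \sqrt{3341}$ ($L = \sqrt{12202 + 1162} = \sqrt{13364} = 2 \sqrt{3341} \approx 115.6$)
$w{\left(\sqrt{56 - 32} \right)} + L = \left(-8 + \sqrt{56 - 32}\right)^{2} + 2 \sqrt{3341} = \left(-8 + \sqrt{24}\right)^{2} + 2 \sqrt{3341} = \left(-8 + 2 \sqrt{6}\right)^{2} + 2 \sqrt{3341}$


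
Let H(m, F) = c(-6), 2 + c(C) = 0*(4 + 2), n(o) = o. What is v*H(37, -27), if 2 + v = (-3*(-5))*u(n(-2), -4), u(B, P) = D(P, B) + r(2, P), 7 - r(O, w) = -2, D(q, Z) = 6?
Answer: -446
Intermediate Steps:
r(O, w) = 9 (r(O, w) = 7 - 1*(-2) = 7 + 2 = 9)
u(B, P) = 15 (u(B, P) = 6 + 9 = 15)
c(C) = -2 (c(C) = -2 + 0*(4 + 2) = -2 + 0*6 = -2 + 0 = -2)
v = 223 (v = -2 - 3*(-5)*15 = -2 + 15*15 = -2 + 225 = 223)
H(m, F) = -2
v*H(37, -27) = 223*(-2) = -446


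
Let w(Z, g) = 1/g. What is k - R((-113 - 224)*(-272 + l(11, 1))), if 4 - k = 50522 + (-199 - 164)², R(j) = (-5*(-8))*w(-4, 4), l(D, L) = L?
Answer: -182297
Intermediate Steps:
R(j) = 10 (R(j) = -5*(-8)/4 = 40*(¼) = 10)
k = -182287 (k = 4 - (50522 + (-199 - 164)²) = 4 - (50522 + (-363)²) = 4 - (50522 + 131769) = 4 - 1*182291 = 4 - 182291 = -182287)
k - R((-113 - 224)*(-272 + l(11, 1))) = -182287 - 1*10 = -182287 - 10 = -182297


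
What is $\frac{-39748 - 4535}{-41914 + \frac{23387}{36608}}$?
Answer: $\frac{41566976}{39342675} \approx 1.0565$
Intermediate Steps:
$\frac{-39748 - 4535}{-41914 + \frac{23387}{36608}} = - \frac{44283}{-41914 + 23387 \cdot \frac{1}{36608}} = - \frac{44283}{-41914 + \frac{1799}{2816}} = - \frac{44283}{- \frac{118028025}{2816}} = \left(-44283\right) \left(- \frac{2816}{118028025}\right) = \frac{41566976}{39342675}$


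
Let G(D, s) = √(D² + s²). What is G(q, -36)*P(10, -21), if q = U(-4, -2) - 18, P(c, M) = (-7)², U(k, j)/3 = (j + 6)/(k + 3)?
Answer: 294*√61 ≈ 2296.2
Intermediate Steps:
U(k, j) = 3*(6 + j)/(3 + k) (U(k, j) = 3*((j + 6)/(k + 3)) = 3*((6 + j)/(3 + k)) = 3*(6 + j)/(3 + k))
P(c, M) = 49
q = -30 (q = 3*(6 - 2)/(3 - 4) - 18 = 3*4/(-1) - 18 = 3*(-1)*4 - 18 = -12 - 18 = -30)
G(q, -36)*P(10, -21) = √((-30)² + (-36)²)*49 = √(900 + 1296)*49 = √2196*49 = (6*√61)*49 = 294*√61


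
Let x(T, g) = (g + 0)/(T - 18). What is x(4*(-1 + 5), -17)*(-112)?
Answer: -952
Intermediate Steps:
x(T, g) = g/(-18 + T)
x(4*(-1 + 5), -17)*(-112) = -17/(-18 + 4*(-1 + 5))*(-112) = -17/(-18 + 4*4)*(-112) = -17/(-18 + 16)*(-112) = -17/(-2)*(-112) = -17*(-1/2)*(-112) = (17/2)*(-112) = -952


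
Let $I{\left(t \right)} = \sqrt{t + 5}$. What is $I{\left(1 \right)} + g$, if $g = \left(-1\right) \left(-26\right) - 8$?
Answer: $18 + \sqrt{6} \approx 20.449$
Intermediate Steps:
$I{\left(t \right)} = \sqrt{5 + t}$
$g = 18$ ($g = 26 - 8 = 18$)
$I{\left(1 \right)} + g = \sqrt{5 + 1} + 18 = \sqrt{6} + 18 = 18 + \sqrt{6}$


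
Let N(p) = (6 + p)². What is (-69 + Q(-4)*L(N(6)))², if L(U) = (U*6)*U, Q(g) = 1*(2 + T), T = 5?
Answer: 758367530649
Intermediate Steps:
Q(g) = 7 (Q(g) = 1*(2 + 5) = 1*7 = 7)
L(U) = 6*U² (L(U) = (6*U)*U = 6*U²)
(-69 + Q(-4)*L(N(6)))² = (-69 + 7*(6*((6 + 6)²)²))² = (-69 + 7*(6*(12²)²))² = (-69 + 7*(6*144²))² = (-69 + 7*(6*20736))² = (-69 + 7*124416)² = (-69 + 870912)² = 870843² = 758367530649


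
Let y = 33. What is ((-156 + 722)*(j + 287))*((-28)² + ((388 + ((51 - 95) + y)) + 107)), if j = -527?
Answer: -172245120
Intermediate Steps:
((-156 + 722)*(j + 287))*((-28)² + ((388 + ((51 - 95) + y)) + 107)) = ((-156 + 722)*(-527 + 287))*((-28)² + ((388 + ((51 - 95) + 33)) + 107)) = (566*(-240))*(784 + ((388 + (-44 + 33)) + 107)) = -135840*(784 + ((388 - 11) + 107)) = -135840*(784 + (377 + 107)) = -135840*(784 + 484) = -135840*1268 = -172245120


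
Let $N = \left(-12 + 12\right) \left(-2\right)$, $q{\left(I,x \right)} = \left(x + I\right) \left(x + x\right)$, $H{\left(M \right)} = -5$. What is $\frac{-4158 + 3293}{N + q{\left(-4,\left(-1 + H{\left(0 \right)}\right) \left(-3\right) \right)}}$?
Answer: $- \frac{865}{504} \approx -1.7163$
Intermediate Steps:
$q{\left(I,x \right)} = 2 x \left(I + x\right)$ ($q{\left(I,x \right)} = \left(I + x\right) 2 x = 2 x \left(I + x\right)$)
$N = 0$ ($N = 0 \left(-2\right) = 0$)
$\frac{-4158 + 3293}{N + q{\left(-4,\left(-1 + H{\left(0 \right)}\right) \left(-3\right) \right)}} = \frac{-4158 + 3293}{0 + 2 \left(-1 - 5\right) \left(-3\right) \left(-4 + \left(-1 - 5\right) \left(-3\right)\right)} = - \frac{865}{0 + 2 \left(\left(-6\right) \left(-3\right)\right) \left(-4 - -18\right)} = - \frac{865}{0 + 2 \cdot 18 \left(-4 + 18\right)} = - \frac{865}{0 + 2 \cdot 18 \cdot 14} = - \frac{865}{0 + 504} = - \frac{865}{504}$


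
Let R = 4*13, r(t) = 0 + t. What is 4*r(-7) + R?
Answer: 24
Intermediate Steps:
r(t) = t
R = 52
4*r(-7) + R = 4*(-7) + 52 = -28 + 52 = 24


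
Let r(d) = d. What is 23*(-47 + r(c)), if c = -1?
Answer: -1104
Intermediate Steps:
23*(-47 + r(c)) = 23*(-47 - 1) = 23*(-48) = -1104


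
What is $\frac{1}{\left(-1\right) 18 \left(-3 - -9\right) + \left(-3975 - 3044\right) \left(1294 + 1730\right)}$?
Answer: $- \frac{1}{21225564} \approx -4.7113 \cdot 10^{-8}$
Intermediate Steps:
$\frac{1}{\left(-1\right) 18 \left(-3 - -9\right) + \left(-3975 - 3044\right) \left(1294 + 1730\right)} = \frac{1}{- 18 \left(-3 + 9\right) - 21225456} = \frac{1}{\left(-18\right) 6 - 21225456} = \frac{1}{-108 - 21225456} = \frac{1}{-21225564} = - \frac{1}{21225564}$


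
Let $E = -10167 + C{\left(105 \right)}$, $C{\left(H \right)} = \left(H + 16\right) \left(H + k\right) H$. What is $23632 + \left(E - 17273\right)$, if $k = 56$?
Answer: $2041697$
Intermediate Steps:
$C{\left(H \right)} = H \left(16 + H\right) \left(56 + H\right)$ ($C{\left(H \right)} = \left(H + 16\right) \left(H + 56\right) H = \left(16 + H\right) \left(56 + H\right) H = H \left(16 + H\right) \left(56 + H\right)$)
$E = 2035338$ ($E = -10167 + 105 \left(896 + 105^{2} + 72 \cdot 105\right) = -10167 + 105 \left(896 + 11025 + 7560\right) = -10167 + 105 \cdot 19481 = -10167 + 2045505 = 2035338$)
$23632 + \left(E - 17273\right) = 23632 + \left(2035338 - 17273\right) = 23632 + 2018065 = 2041697$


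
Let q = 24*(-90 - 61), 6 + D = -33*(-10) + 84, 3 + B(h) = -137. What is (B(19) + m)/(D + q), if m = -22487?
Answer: 22627/3216 ≈ 7.0358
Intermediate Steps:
B(h) = -140 (B(h) = -3 - 137 = -140)
D = 408 (D = -6 + (-33*(-10) + 84) = -6 + (330 + 84) = -6 + 414 = 408)
q = -3624 (q = 24*(-151) = -3624)
(B(19) + m)/(D + q) = (-140 - 22487)/(408 - 3624) = -22627/(-3216) = -22627*(-1/3216) = 22627/3216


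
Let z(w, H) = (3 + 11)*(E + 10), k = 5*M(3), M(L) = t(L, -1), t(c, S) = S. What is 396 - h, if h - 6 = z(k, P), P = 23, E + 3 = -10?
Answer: 432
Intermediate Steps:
M(L) = -1
E = -13 (E = -3 - 10 = -13)
k = -5 (k = 5*(-1) = -5)
z(w, H) = -42 (z(w, H) = (3 + 11)*(-13 + 10) = 14*(-3) = -42)
h = -36 (h = 6 - 42 = -36)
396 - h = 396 - 1*(-36) = 396 + 36 = 432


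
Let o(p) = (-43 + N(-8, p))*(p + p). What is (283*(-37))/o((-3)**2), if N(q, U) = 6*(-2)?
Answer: 10471/990 ≈ 10.577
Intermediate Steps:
N(q, U) = -12
o(p) = -110*p (o(p) = (-43 - 12)*(p + p) = -110*p)
(283*(-37))/o((-3)**2) = (283*(-37))/((-110*(-3)**2)) = -10471/((-110*9)) = -10471/(-990) = -10471*(-1/990) = 10471/990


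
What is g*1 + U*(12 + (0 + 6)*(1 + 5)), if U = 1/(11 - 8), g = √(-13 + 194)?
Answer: 16 + √181 ≈ 29.454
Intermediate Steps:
g = √181 ≈ 13.454
U = ⅓ (U = 1/3 = ⅓ ≈ 0.33333)
g*1 + U*(12 + (0 + 6)*(1 + 5)) = √181*1 + (12 + (0 + 6)*(1 + 5))/3 = √181 + (12 + 6*6)/3 = √181 + (12 + 36)/3 = √181 + (⅓)*48 = √181 + 16 = 16 + √181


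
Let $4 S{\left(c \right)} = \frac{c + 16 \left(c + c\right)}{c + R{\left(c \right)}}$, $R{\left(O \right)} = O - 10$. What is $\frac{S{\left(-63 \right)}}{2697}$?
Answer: $\frac{693}{489056} \approx 0.001417$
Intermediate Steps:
$R{\left(O \right)} = -10 + O$
$S{\left(c \right)} = \frac{33 c}{4 \left(-10 + 2 c\right)}$ ($S{\left(c \right)} = \frac{\left(c + 16 \left(c + c\right)\right) \frac{1}{c + \left(-10 + c\right)}}{4} = \frac{\left(c + 16 \cdot 2 c\right) \frac{1}{-10 + 2 c}}{4} = \frac{\left(c + 32 c\right) \frac{1}{-10 + 2 c}}{4} = \frac{33 c \frac{1}{-10 + 2 c}}{4} = \frac{33 c}{4 \left(-10 + 2 c\right)}$)
$\frac{S{\left(-63 \right)}}{2697} = \frac{\frac{33}{8} \left(-63\right) \frac{1}{-5 - 63}}{2697} = \frac{33}{8} \left(-63\right) \frac{1}{-68} \cdot \frac{1}{2697} = \frac{33}{8} \left(-63\right) \left(- \frac{1}{68}\right) \frac{1}{2697} = \frac{2079}{544} \cdot \frac{1}{2697} = \frac{693}{489056}$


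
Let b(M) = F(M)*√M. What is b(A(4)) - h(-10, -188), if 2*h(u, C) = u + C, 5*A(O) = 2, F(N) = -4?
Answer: 99 - 4*√10/5 ≈ 96.470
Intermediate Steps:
A(O) = ⅖ (A(O) = (⅕)*2 = ⅖)
h(u, C) = C/2 + u/2 (h(u, C) = (u + C)/2 = (C + u)/2 = C/2 + u/2)
b(M) = -4*√M
b(A(4)) - h(-10, -188) = -4*√10/5 - ((½)*(-188) + (½)*(-10)) = -4*√10/5 - (-94 - 5) = -4*√10/5 - 1*(-99) = -4*√10/5 + 99 = 99 - 4*√10/5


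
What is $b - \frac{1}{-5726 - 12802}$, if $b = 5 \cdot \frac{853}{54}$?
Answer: $\frac{13170329}{166752} \approx 78.982$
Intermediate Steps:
$b = \frac{4265}{54}$ ($b = 5 \cdot 853 \cdot \frac{1}{54} = 5 \cdot \frac{853}{54} = \frac{4265}{54} \approx 78.981$)
$b - \frac{1}{-5726 - 12802} = \frac{4265}{54} - \frac{1}{-5726 - 12802} = \frac{4265}{54} - \frac{1}{-18528} = \frac{4265}{54} - - \frac{1}{18528} = \frac{4265}{54} + \frac{1}{18528} = \frac{13170329}{166752}$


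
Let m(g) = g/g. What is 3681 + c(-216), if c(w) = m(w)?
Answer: 3682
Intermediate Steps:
m(g) = 1
c(w) = 1
3681 + c(-216) = 3681 + 1 = 3682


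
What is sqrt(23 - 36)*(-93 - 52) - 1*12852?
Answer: -12852 - 145*I*sqrt(13) ≈ -12852.0 - 522.8*I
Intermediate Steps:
sqrt(23 - 36)*(-93 - 52) - 1*12852 = sqrt(-13)*(-145) - 12852 = (I*sqrt(13))*(-145) - 12852 = -145*I*sqrt(13) - 12852 = -12852 - 145*I*sqrt(13)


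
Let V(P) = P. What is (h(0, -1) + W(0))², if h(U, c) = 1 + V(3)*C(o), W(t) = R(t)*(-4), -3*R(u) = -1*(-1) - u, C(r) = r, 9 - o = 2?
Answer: 4900/9 ≈ 544.44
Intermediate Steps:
o = 7 (o = 9 - 1*2 = 9 - 2 = 7)
R(u) = -⅓ + u/3 (R(u) = -(-1*(-1) - u)/3 = -(1 - u)/3 = -⅓ + u/3)
W(t) = 4/3 - 4*t/3 (W(t) = (-⅓ + t/3)*(-4) = 4/3 - 4*t/3)
h(U, c) = 22 (h(U, c) = 1 + 3*7 = 1 + 21 = 22)
(h(0, -1) + W(0))² = (22 + (4/3 - 4/3*0))² = (22 + (4/3 + 0))² = (22 + 4/3)² = (70/3)² = 4900/9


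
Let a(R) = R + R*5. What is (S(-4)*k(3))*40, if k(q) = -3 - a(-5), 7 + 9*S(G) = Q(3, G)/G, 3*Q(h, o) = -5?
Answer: -790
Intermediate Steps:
a(R) = 6*R (a(R) = R + 5*R = 6*R)
Q(h, o) = -5/3 (Q(h, o) = (⅓)*(-5) = -5/3)
S(G) = -7/9 - 5/(27*G) (S(G) = -7/9 + (-5/(3*G))/9 = -7/9 - 5/(27*G))
k(q) = 27 (k(q) = -3 - 6*(-5) = -3 - 1*(-30) = -3 + 30 = 27)
(S(-4)*k(3))*40 = (((1/27)*(-5 - 21*(-4))/(-4))*27)*40 = (((1/27)*(-¼)*(-5 + 84))*27)*40 = (((1/27)*(-¼)*79)*27)*40 = -79/108*27*40 = -79/4*40 = -790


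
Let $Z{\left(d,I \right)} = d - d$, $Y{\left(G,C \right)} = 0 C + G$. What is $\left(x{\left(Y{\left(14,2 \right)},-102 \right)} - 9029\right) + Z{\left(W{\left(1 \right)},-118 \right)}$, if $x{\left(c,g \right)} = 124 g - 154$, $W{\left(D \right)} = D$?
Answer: $-21831$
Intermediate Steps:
$Y{\left(G,C \right)} = G$ ($Y{\left(G,C \right)} = 0 + G = G$)
$x{\left(c,g \right)} = -154 + 124 g$
$Z{\left(d,I \right)} = 0$
$\left(x{\left(Y{\left(14,2 \right)},-102 \right)} - 9029\right) + Z{\left(W{\left(1 \right)},-118 \right)} = \left(\left(-154 + 124 \left(-102\right)\right) - 9029\right) + 0 = \left(\left(-154 - 12648\right) - 9029\right) + 0 = \left(-12802 - 9029\right) + 0 = -21831 + 0 = -21831$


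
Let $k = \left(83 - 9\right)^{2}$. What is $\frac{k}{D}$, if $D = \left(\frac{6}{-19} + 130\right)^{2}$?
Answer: $\frac{494209}{1517824} \approx 0.3256$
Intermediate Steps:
$k = 5476$ ($k = 74^{2} = 5476$)
$D = \frac{6071296}{361}$ ($D = \left(6 \left(- \frac{1}{19}\right) + 130\right)^{2} = \left(- \frac{6}{19} + 130\right)^{2} = \left(\frac{2464}{19}\right)^{2} = \frac{6071296}{361} \approx 16818.0$)
$\frac{k}{D} = \frac{5476}{\frac{6071296}{361}} = 5476 \cdot \frac{361}{6071296} = \frac{494209}{1517824}$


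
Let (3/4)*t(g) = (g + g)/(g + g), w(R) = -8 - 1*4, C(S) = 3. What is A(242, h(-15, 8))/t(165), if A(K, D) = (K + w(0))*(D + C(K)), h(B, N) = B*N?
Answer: -40365/2 ≈ -20183.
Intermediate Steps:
w(R) = -12 (w(R) = -8 - 4 = -12)
t(g) = 4/3 (t(g) = 4*((g + g)/(g + g))/3 = 4*((2*g)/((2*g)))/3 = 4*((2*g)*(1/(2*g)))/3 = (4/3)*1 = 4/3)
A(K, D) = (-12 + K)*(3 + D) (A(K, D) = (K - 12)*(D + 3) = (-12 + K)*(3 + D))
A(242, h(-15, 8))/t(165) = (-36 - (-180)*8 + 3*242 - 15*8*242)/(4/3) = (-36 - 12*(-120) + 726 - 120*242)*(¾) = (-36 + 1440 + 726 - 29040)*(¾) = -26910*¾ = -40365/2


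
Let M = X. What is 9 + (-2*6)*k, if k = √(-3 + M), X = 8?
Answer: 9 - 12*√5 ≈ -17.833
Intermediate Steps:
M = 8
k = √5 (k = √(-3 + 8) = √5 ≈ 2.2361)
9 + (-2*6)*k = 9 + (-2*6)*√5 = 9 - 12*√5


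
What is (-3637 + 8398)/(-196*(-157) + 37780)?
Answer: 4761/68552 ≈ 0.069451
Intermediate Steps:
(-3637 + 8398)/(-196*(-157) + 37780) = 4761/(30772 + 37780) = 4761/68552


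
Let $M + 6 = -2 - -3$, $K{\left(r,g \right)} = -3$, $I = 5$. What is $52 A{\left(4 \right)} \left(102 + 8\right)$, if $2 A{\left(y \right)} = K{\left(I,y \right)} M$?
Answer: $42900$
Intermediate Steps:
$M = -5$ ($M = -6 - -1 = -6 + \left(-2 + 3\right) = -6 + 1 = -5$)
$A{\left(y \right)} = \frac{15}{2}$ ($A{\left(y \right)} = \frac{\left(-3\right) \left(-5\right)}{2} = \frac{1}{2} \cdot 15 = \frac{15}{2}$)
$52 A{\left(4 \right)} \left(102 + 8\right) = 52 \cdot \frac{15}{2} \left(102 + 8\right) = 390 \cdot 110 = 42900$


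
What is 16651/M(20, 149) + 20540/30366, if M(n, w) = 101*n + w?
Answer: 126827/15183 ≈ 8.3532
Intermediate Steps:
M(n, w) = w + 101*n
16651/M(20, 149) + 20540/30366 = 16651/(149 + 101*20) + 20540/30366 = 16651/(149 + 2020) + 20540*(1/30366) = 16651/2169 + 10270/15183 = 126827/15183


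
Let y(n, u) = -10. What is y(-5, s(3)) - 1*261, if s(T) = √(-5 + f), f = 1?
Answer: -271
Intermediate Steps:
s(T) = 2*I (s(T) = √(-5 + 1) = √(-4) = 2*I)
y(-5, s(3)) - 1*261 = -10 - 1*261 = -10 - 261 = -271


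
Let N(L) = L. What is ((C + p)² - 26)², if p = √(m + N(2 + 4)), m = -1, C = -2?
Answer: 369 + 136*√5 ≈ 673.11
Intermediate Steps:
p = √5 (p = √(-1 + (2 + 4)) = √(-1 + 6) = √5 ≈ 2.2361)
((C + p)² - 26)² = ((-2 + √5)² - 26)² = (-26 + (-2 + √5)²)²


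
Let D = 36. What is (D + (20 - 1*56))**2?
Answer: 0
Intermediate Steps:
(D + (20 - 1*56))**2 = (36 + (20 - 1*56))**2 = (36 + (20 - 56))**2 = (36 - 36)**2 = 0**2 = 0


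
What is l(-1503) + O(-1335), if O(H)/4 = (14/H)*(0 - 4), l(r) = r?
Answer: -2006281/1335 ≈ -1502.8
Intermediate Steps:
O(H) = -224/H (O(H) = 4*((14/H)*(0 - 4)) = 4*((14/H)*(-4)) = 4*(-56/H) = -224/H)
l(-1503) + O(-1335) = -1503 - 224/(-1335) = -1503 - 224*(-1/1335) = -1503 + 224/1335 = -2006281/1335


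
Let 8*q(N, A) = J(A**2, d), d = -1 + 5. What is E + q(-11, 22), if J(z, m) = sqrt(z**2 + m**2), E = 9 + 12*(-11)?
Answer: -123 + sqrt(14642)/2 ≈ -62.498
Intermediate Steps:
d = 4
E = -123 (E = 9 - 132 = -123)
J(z, m) = sqrt(m**2 + z**2)
q(N, A) = sqrt(16 + A**4)/8 (q(N, A) = sqrt(4**2 + (A**2)**2)/8 = sqrt(16 + A**4)/8)
E + q(-11, 22) = -123 + sqrt(16 + 22**4)/8 = -123 + sqrt(16 + 234256)/8 = -123 + sqrt(234272)/8 = -123 + (4*sqrt(14642))/8 = -123 + sqrt(14642)/2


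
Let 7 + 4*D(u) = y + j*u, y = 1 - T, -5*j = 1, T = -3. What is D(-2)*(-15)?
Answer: 39/4 ≈ 9.7500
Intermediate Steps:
j = -⅕ (j = -⅕*1 = -⅕ ≈ -0.20000)
y = 4 (y = 1 - 1*(-3) = 1 + 3 = 4)
D(u) = -¾ - u/20 (D(u) = -7/4 + (4 - u/5)/4 = -7/4 + (1 - u/20) = -¾ - u/20)
D(-2)*(-15) = (-¾ - 1/20*(-2))*(-15) = (-¾ + ⅒)*(-15) = -13/20*(-15) = 39/4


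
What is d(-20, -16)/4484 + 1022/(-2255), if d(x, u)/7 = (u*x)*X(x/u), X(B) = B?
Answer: 432838/2527855 ≈ 0.17123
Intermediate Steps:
d(x, u) = 7*x**2 (d(x, u) = 7*((u*x)*(x/u)) = 7*x**2)
d(-20, -16)/4484 + 1022/(-2255) = (7*(-20)**2)/4484 + 1022/(-2255) = (7*400)*(1/4484) + 1022*(-1/2255) = 2800*(1/4484) - 1022/2255 = 700/1121 - 1022/2255 = 432838/2527855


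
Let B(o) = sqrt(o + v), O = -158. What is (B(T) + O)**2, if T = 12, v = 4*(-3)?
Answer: 24964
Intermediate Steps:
v = -12
B(o) = sqrt(-12 + o) (B(o) = sqrt(o - 12) = sqrt(-12 + o))
(B(T) + O)**2 = (sqrt(-12 + 12) - 158)**2 = (sqrt(0) - 158)**2 = (0 - 158)**2 = (-158)**2 = 24964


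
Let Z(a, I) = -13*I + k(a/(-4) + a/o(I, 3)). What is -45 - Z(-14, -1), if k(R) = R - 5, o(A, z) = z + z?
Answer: -325/6 ≈ -54.167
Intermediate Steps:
o(A, z) = 2*z
k(R) = -5 + R
Z(a, I) = -5 - 13*I - a/12 (Z(a, I) = -13*I + (-5 + (a/(-4) + a/((2*3)))) = -13*I + (-5 + (a*(-¼) + a/6)) = -13*I + (-5 + (-a/4 + a*(⅙))) = -13*I + (-5 + (-a/4 + a/6)) = -13*I + (-5 - a/12) = -5 - 13*I - a/12)
-45 - Z(-14, -1) = -45 - (-5 - 13*(-1) - 1/12*(-14)) = -45 - (-5 + 13 + 7/6) = -45 - 1*55/6 = -45 - 55/6 = -325/6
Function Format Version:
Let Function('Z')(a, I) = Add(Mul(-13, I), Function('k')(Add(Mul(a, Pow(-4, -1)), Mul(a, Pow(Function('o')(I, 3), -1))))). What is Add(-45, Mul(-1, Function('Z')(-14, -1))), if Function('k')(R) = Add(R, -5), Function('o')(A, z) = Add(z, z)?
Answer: Rational(-325, 6) ≈ -54.167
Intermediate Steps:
Function('o')(A, z) = Mul(2, z)
Function('k')(R) = Add(-5, R)
Function('Z')(a, I) = Add(-5, Mul(-13, I), Mul(Rational(-1, 12), a)) (Function('Z')(a, I) = Add(Mul(-13, I), Add(-5, Add(Mul(a, Pow(-4, -1)), Mul(a, Pow(Mul(2, 3), -1))))) = Add(Mul(-13, I), Add(-5, Add(Mul(a, Rational(-1, 4)), Mul(a, Pow(6, -1))))) = Add(Mul(-13, I), Add(-5, Add(Mul(Rational(-1, 4), a), Mul(a, Rational(1, 6))))) = Add(Mul(-13, I), Add(-5, Add(Mul(Rational(-1, 4), a), Mul(Rational(1, 6), a)))) = Add(Mul(-13, I), Add(-5, Mul(Rational(-1, 12), a))) = Add(-5, Mul(-13, I), Mul(Rational(-1, 12), a)))
Add(-45, Mul(-1, Function('Z')(-14, -1))) = Add(-45, Mul(-1, Add(-5, Mul(-13, -1), Mul(Rational(-1, 12), -14)))) = Add(-45, Mul(-1, Add(-5, 13, Rational(7, 6)))) = Add(-45, Mul(-1, Rational(55, 6))) = Add(-45, Rational(-55, 6)) = Rational(-325, 6)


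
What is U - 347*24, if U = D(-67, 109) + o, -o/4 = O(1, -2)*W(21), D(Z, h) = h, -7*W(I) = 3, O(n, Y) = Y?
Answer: -57557/7 ≈ -8222.4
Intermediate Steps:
W(I) = -3/7 (W(I) = -1/7*3 = -3/7)
o = -24/7 (o = -(-8)*(-3)/7 = -4*6/7 = -24/7 ≈ -3.4286)
U = 739/7 (U = 109 - 24/7 = 739/7 ≈ 105.57)
U - 347*24 = 739/7 - 347*24 = 739/7 - 1*8328 = 739/7 - 8328 = -57557/7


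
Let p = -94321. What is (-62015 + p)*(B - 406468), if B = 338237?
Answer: 10666961616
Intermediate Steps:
(-62015 + p)*(B - 406468) = (-62015 - 94321)*(338237 - 406468) = -156336*(-68231) = 10666961616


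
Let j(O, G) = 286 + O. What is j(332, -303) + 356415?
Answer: 357033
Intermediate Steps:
j(332, -303) + 356415 = (286 + 332) + 356415 = 618 + 356415 = 357033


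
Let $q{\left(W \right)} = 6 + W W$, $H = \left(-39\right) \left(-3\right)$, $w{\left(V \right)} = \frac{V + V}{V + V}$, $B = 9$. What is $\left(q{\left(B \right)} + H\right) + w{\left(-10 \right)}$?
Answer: $205$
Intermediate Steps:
$w{\left(V \right)} = 1$ ($w{\left(V \right)} = \frac{2 V}{2 V} = 2 V \frac{1}{2 V} = 1$)
$H = 117$
$q{\left(W \right)} = 6 + W^{2}$
$\left(q{\left(B \right)} + H\right) + w{\left(-10 \right)} = \left(\left(6 + 9^{2}\right) + 117\right) + 1 = \left(\left(6 + 81\right) + 117\right) + 1 = \left(87 + 117\right) + 1 = 204 + 1 = 205$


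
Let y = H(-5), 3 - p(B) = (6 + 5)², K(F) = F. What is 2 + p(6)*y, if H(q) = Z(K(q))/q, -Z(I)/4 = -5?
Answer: 474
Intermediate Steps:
Z(I) = 20 (Z(I) = -4*(-5) = 20)
p(B) = -118 (p(B) = 3 - (6 + 5)² = 3 - 1*11² = 3 - 1*121 = 3 - 121 = -118)
H(q) = 20/q
y = -4 (y = 20/(-5) = 20*(-⅕) = -4)
2 + p(6)*y = 2 - 118*(-4) = 2 + 472 = 474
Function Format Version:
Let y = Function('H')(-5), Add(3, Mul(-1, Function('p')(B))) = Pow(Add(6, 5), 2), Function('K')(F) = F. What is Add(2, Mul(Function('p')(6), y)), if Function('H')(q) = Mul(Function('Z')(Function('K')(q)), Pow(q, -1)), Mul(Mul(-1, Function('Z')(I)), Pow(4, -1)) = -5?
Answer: 474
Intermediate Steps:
Function('Z')(I) = 20 (Function('Z')(I) = Mul(-4, -5) = 20)
Function('p')(B) = -118 (Function('p')(B) = Add(3, Mul(-1, Pow(Add(6, 5), 2))) = Add(3, Mul(-1, Pow(11, 2))) = Add(3, Mul(-1, 121)) = Add(3, -121) = -118)
Function('H')(q) = Mul(20, Pow(q, -1))
y = -4 (y = Mul(20, Pow(-5, -1)) = Mul(20, Rational(-1, 5)) = -4)
Add(2, Mul(Function('p')(6), y)) = Add(2, Mul(-118, -4)) = Add(2, 472) = 474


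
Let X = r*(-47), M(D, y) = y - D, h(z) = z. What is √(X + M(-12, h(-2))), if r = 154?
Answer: 2*I*√1807 ≈ 85.018*I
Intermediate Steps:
X = -7238 (X = 154*(-47) = -7238)
√(X + M(-12, h(-2))) = √(-7238 + (-2 - 1*(-12))) = √(-7238 + (-2 + 12)) = √(-7238 + 10) = √(-7228) = 2*I*√1807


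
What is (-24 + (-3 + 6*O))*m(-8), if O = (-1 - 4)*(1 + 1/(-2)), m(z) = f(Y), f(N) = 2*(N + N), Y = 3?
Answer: -504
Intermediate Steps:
f(N) = 4*N (f(N) = 2*(2*N) = 4*N)
m(z) = 12 (m(z) = 4*3 = 12)
O = -5/2 (O = -5*(1 - ½) = -5*½ = -5/2 ≈ -2.5000)
(-24 + (-3 + 6*O))*m(-8) = (-24 + (-3 + 6*(-5/2)))*12 = (-24 + (-3 - 15))*12 = (-24 - 18)*12 = -42*12 = -504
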